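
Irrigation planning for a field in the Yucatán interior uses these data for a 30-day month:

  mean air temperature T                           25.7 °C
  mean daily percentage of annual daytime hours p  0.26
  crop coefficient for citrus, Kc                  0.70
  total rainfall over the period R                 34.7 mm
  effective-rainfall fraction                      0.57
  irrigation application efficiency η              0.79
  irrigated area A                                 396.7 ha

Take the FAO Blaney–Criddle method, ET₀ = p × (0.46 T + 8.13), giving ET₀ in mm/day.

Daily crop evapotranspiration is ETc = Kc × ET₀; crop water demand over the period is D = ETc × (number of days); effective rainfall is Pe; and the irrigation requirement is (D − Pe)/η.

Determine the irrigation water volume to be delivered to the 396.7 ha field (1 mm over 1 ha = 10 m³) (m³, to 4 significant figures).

ET₀ = 0.26 × (0.46 × 25.7 + 8.13) = 0.26 × 19.952 = 5.1875 mm/d
ETc = Kc × ET₀ = 0.70 × 5.1875 = 3.6313 mm/d
Crop demand D = ETc × 30 d = 3.6313 × 30 = 108.939 mm
Pe = 0.57 × 34.7 = 19.779 mm
D − Pe = 108.939 − 19.779 = 89.160 mm
Gross irrigation = 89.160 / 0.79 = 112.861 mm
Volume = 112.861 mm × 396.7 ha × 10 = 447719.6 m³

447700 m³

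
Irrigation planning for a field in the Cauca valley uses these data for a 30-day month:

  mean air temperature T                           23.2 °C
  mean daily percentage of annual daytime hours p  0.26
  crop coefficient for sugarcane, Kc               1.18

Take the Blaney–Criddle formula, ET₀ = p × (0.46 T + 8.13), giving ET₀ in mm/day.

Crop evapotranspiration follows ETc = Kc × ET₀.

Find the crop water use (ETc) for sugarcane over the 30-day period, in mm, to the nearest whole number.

ET₀ = 0.26 × (0.46 × 23.2 + 8.13) = 0.26 × 18.802 = 4.8885 mm/d
ETc = Kc × ET₀ = 1.18 × 4.8885 = 5.7684 mm/d
Over 30 days: 5.7684 × 30 = 173.052 mm

173 mm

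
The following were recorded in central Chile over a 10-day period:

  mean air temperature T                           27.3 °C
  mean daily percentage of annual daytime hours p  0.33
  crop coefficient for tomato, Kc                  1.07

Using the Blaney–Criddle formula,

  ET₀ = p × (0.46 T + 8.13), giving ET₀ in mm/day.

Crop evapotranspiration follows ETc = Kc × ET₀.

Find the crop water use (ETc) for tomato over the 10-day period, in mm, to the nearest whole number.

73 mm

ET₀ = 0.33 × (0.46 × 27.3 + 8.13) = 0.33 × 20.688 = 6.8270 mm/d
ETc = Kc × ET₀ = 1.07 × 6.8270 = 7.3049 mm/d
Over 10 days: 7.3049 × 10 = 73.049 mm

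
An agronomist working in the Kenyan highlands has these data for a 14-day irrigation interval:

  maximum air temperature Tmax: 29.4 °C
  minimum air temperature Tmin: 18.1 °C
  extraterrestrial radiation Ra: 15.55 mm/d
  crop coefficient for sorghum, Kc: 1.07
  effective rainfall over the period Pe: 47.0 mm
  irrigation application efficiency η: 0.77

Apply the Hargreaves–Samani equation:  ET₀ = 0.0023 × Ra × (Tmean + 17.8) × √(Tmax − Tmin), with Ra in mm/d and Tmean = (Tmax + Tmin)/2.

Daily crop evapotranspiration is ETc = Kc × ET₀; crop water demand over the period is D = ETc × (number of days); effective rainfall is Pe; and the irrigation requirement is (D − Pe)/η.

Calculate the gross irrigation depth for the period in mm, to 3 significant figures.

Tmean = (29.4 + 18.1)/2 = 23.75 °C
ET₀ = 0.0023 × 15.55 × (23.75 + 17.8) × √11.3 = 0.0023 × 15.55 × 41.55 × 3.3615 = 4.9953 mm/d
ETc = Kc × ET₀ = 1.07 × 4.9953 = 5.3450 mm/d
Crop demand D = ETc × 14 d = 5.3450 × 14 = 74.830 mm
D − Pe = 74.830 − 47.0 = 27.830 mm
Gross irrigation = 27.830 / 0.77 = 36.143 mm

36.1 mm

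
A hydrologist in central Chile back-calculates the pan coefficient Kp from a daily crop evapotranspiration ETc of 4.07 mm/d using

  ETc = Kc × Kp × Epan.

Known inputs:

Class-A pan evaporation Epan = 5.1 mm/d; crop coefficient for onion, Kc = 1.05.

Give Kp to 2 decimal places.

ETc = Kc × Kp × Epan  ⇒  Kp = ETc / (Kc × Epan)
Kp = 4.07 / (1.05 × 5.1) = 4.07 / 5.355 = 0.7600

0.76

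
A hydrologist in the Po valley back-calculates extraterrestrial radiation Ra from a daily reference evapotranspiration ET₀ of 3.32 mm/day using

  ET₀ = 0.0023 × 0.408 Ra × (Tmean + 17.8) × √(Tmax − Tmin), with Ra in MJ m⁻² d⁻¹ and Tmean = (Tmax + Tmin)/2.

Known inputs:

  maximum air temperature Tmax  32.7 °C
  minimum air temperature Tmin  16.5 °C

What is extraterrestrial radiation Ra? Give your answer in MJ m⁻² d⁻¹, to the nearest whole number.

21 MJ m⁻² d⁻¹

Tmean = (32.7+16.5)/2 = 24.60 °C; ΔT = 16.2
Ra = ET₀ / [0.0023 × 0.408 × (Tmean+17.8) × √ΔT]
   = 3.32 / (0.0023 × 0.408 × 42.40 × 4.0249) = 20.731 MJ m⁻² d⁻¹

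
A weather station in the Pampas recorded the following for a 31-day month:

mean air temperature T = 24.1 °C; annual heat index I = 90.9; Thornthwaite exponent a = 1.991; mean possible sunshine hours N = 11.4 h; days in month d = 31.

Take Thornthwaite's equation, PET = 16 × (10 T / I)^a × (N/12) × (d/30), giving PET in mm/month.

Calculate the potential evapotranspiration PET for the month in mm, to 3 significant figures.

109 mm

10T/I = 10 × 24.1 / 90.9 = 2.6513
(10T/I)^a = 2.6513^1.991 = 6.9680
Uncorrected PET = 16 × 6.9680 = 111.488 mm
Correction = (N/12)(d/30) = (11.4/12)(31/30) = 0.9817
PET = 111.488 × 0.9817 = 109.448 mm/month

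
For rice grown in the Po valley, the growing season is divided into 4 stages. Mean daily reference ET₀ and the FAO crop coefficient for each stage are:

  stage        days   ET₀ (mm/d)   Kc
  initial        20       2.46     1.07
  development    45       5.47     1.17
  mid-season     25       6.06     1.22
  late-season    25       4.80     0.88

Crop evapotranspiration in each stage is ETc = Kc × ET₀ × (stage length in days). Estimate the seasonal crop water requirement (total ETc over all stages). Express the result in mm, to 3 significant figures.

initial: 1.07 × 2.46 × 20 = 52.64 mm
development: 1.17 × 5.47 × 45 = 288.00 mm
mid-season: 1.22 × 6.06 × 25 = 184.83 mm
late-season: 0.88 × 4.80 × 25 = 105.60 mm
Seasonal total = 631.07 mm

631 mm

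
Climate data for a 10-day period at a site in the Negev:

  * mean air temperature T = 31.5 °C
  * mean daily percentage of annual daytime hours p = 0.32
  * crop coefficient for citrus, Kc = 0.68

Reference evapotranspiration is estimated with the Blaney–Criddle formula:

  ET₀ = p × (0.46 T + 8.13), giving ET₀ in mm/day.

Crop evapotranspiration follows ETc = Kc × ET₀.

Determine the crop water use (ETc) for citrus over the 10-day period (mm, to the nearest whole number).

ET₀ = 0.32 × (0.46 × 31.5 + 8.13) = 0.32 × 22.620 = 7.2384 mm/d
ETc = Kc × ET₀ = 0.68 × 7.2384 = 4.9221 mm/d
Over 10 days: 4.9221 × 10 = 49.221 mm

49 mm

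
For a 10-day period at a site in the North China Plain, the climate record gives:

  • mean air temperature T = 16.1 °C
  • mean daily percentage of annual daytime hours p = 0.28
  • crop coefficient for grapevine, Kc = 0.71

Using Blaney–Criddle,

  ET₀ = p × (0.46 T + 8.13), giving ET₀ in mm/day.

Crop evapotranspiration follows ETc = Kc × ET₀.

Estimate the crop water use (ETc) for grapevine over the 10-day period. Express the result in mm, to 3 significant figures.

ET₀ = 0.28 × (0.46 × 16.1 + 8.13) = 0.28 × 15.536 = 4.3501 mm/d
ETc = Kc × ET₀ = 0.71 × 4.3501 = 3.0886 mm/d
Over 10 days: 3.0886 × 10 = 30.886 mm

30.9 mm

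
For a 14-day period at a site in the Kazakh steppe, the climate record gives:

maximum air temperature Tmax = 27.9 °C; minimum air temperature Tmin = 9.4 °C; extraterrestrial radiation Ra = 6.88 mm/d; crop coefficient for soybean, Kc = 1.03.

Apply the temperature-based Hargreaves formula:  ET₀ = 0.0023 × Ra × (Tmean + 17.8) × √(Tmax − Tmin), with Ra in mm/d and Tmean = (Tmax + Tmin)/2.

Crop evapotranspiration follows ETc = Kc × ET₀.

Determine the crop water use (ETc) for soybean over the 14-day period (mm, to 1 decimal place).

35.8 mm

Tmean = (27.9 + 9.4)/2 = 18.65 °C
ET₀ = 0.0023 × 6.88 × (18.65 + 17.8) × √18.5 = 0.0023 × 6.88 × 36.45 × 4.3012 = 2.4809 mm/d
ETc = Kc × ET₀ = 1.03 × 2.4809 = 2.5553 mm/d
Over 14 days: 2.5553 × 14 = 35.774 mm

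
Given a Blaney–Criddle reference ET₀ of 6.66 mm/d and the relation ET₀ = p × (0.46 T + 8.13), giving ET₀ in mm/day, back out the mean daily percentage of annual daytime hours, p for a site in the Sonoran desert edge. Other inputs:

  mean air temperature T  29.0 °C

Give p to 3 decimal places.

0.310

p = ET₀ / (0.46 T + 8.13) = 6.66 / (0.46 × 29.0 + 8.13) = 6.66 / 21.470 = 0.3102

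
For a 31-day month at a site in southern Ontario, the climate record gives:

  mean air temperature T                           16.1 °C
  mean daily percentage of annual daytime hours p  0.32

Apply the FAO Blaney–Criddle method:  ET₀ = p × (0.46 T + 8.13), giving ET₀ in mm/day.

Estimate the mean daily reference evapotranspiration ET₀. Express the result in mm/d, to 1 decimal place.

5.0 mm/d

ET₀ = 0.32 × (0.46 × 16.1 + 8.13) = 0.32 × 15.536 = 4.9715 mm/d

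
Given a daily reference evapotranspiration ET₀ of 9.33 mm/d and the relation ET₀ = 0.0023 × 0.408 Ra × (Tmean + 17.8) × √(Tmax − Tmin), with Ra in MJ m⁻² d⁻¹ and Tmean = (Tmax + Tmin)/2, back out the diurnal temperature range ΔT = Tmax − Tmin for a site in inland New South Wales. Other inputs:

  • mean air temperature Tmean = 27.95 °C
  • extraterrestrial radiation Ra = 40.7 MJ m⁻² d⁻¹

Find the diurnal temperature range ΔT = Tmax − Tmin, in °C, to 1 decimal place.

28.5 °C

√ΔT = ET₀ / [0.0023 × 0.408 × Ra × (Tmean+17.8)] = 9.33 / (0.0023 × 16.6056 × 45.75) = 5.3396
ΔT = 5.3396² = 28.511 °C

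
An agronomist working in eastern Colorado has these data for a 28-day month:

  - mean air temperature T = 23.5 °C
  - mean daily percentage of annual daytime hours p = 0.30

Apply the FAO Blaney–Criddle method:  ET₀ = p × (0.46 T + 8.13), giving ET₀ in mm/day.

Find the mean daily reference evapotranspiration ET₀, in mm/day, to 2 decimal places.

ET₀ = 0.30 × (0.46 × 23.5 + 8.13) = 0.30 × 18.940 = 5.6820 mm/d

5.68 mm/day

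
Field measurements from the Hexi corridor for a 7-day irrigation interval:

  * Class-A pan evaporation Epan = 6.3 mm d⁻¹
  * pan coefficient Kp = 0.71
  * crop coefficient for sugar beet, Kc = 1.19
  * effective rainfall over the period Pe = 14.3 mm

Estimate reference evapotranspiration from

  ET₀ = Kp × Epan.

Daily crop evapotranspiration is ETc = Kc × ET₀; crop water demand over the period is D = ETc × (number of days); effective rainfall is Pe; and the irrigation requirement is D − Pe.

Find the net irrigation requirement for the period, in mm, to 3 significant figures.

23.0 mm

ET₀ = 0.71 × 6.3 = 4.4730 mm/d
ETc = Kc × ET₀ = 1.19 × 4.4730 = 5.3229 mm/d
Crop demand D = ETc × 7 d = 5.3229 × 7 = 37.260 mm
D − Pe = 37.260 − 14.3 = 22.960 mm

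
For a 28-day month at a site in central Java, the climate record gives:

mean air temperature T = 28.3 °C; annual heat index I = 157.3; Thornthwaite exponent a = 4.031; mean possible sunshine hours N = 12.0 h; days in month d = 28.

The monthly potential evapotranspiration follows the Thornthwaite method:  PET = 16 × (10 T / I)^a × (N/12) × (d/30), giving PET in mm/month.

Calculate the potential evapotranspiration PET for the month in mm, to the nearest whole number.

10T/I = 10 × 28.3 / 157.3 = 1.7991
(10T/I)^a = 1.7991^4.031 = 10.6691
Uncorrected PET = 16 × 10.6691 = 170.706 mm
Correction = (N/12)(d/30) = (12.0/12)(28/30) = 0.9333
PET = 170.706 × 0.9333 = 159.320 mm/month

159 mm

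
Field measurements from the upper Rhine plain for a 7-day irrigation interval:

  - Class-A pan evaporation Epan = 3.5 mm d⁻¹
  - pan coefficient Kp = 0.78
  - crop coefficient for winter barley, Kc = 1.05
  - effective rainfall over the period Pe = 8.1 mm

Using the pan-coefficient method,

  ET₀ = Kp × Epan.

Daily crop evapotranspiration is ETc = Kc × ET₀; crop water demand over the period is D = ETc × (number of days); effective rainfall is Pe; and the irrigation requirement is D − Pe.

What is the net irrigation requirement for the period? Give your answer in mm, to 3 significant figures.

ET₀ = 0.78 × 3.5 = 2.7300 mm/d
ETc = Kc × ET₀ = 1.05 × 2.7300 = 2.8665 mm/d
Crop demand D = ETc × 7 d = 2.8665 × 7 = 20.066 mm
D − Pe = 20.066 − 8.1 = 11.966 mm

12.0 mm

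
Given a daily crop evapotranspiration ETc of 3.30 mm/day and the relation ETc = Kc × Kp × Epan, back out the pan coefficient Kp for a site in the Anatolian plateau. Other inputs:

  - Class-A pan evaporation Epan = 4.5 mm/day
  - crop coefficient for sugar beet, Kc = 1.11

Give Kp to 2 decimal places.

0.66

ETc = Kc × Kp × Epan  ⇒  Kp = ETc / (Kc × Epan)
Kp = 3.30 / (1.11 × 4.5) = 3.30 / 4.995 = 0.6607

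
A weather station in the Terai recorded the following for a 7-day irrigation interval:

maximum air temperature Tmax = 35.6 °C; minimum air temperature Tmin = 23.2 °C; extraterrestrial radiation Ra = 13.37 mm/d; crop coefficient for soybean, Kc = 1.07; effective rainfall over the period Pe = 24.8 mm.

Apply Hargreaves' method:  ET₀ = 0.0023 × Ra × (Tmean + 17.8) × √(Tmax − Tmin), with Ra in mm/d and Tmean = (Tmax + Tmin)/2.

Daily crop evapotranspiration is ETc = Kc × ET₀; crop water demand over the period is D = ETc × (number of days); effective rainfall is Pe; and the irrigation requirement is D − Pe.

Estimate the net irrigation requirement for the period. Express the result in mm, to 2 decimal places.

13.48 mm

Tmean = (35.6 + 23.2)/2 = 29.40 °C
ET₀ = 0.0023 × 13.37 × (29.40 + 17.8) × √12.4 = 0.0023 × 13.37 × 47.20 × 3.5214 = 5.1111 mm/d
ETc = Kc × ET₀ = 1.07 × 5.1111 = 5.4689 mm/d
Crop demand D = ETc × 7 d = 5.4689 × 7 = 38.282 mm
D − Pe = 38.282 − 24.8 = 13.482 mm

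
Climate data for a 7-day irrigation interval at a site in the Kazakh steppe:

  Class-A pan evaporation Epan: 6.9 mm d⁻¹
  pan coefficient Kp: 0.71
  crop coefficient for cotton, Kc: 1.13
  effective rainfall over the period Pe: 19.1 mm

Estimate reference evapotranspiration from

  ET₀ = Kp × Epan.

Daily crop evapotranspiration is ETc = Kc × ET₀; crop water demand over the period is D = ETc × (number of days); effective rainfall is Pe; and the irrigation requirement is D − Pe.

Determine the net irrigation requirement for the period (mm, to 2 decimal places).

19.65 mm

ET₀ = 0.71 × 6.9 = 4.8990 mm/d
ETc = Kc × ET₀ = 1.13 × 4.8990 = 5.5359 mm/d
Crop demand D = ETc × 7 d = 5.5359 × 7 = 38.751 mm
D − Pe = 38.751 − 19.1 = 19.651 mm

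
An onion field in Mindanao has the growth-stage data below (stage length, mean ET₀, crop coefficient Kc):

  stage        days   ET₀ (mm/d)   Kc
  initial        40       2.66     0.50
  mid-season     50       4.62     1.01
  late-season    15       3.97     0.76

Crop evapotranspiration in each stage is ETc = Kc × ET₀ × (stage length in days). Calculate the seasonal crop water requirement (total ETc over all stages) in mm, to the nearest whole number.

initial: 0.50 × 2.66 × 40 = 53.20 mm
mid-season: 1.01 × 4.62 × 50 = 233.31 mm
late-season: 0.76 × 3.97 × 15 = 45.26 mm
Seasonal total = 331.77 mm

332 mm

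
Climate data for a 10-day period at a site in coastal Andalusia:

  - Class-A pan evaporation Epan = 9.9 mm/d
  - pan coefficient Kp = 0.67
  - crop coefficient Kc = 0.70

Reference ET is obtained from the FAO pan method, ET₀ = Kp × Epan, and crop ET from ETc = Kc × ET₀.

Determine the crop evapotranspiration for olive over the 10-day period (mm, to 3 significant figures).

46.4 mm

ET₀ = 0.67 × 9.9 = 6.6330 mm/d
ETc = Kc × ET₀ = 0.70 × 6.6330 = 4.6431 mm/d
Over 10 days: 4.6431 × 10 = 46.431 mm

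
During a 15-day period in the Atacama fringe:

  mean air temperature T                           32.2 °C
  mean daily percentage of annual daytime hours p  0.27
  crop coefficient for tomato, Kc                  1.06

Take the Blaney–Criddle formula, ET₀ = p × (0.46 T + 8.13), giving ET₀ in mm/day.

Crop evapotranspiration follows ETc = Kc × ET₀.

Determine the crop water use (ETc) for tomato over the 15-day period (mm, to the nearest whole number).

ET₀ = 0.27 × (0.46 × 32.2 + 8.13) = 0.27 × 22.942 = 6.1943 mm/d
ETc = Kc × ET₀ = 1.06 × 6.1943 = 6.5660 mm/d
Over 15 days: 6.5660 × 15 = 98.490 mm

98 mm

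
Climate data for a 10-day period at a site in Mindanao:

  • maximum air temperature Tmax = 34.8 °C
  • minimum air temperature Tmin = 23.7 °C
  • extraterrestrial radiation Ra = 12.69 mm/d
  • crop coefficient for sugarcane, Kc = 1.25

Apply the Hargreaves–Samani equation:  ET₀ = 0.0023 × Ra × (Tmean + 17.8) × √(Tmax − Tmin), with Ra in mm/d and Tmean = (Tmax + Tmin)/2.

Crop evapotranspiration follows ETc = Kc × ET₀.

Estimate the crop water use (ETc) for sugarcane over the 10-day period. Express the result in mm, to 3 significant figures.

Tmean = (34.8 + 23.7)/2 = 29.25 °C
ET₀ = 0.0023 × 12.69 × (29.25 + 17.8) × √11.1 = 0.0023 × 12.69 × 47.05 × 3.3317 = 4.5753 mm/d
ETc = Kc × ET₀ = 1.25 × 4.5753 = 5.7191 mm/d
Over 10 days: 5.7191 × 10 = 57.191 mm

57.2 mm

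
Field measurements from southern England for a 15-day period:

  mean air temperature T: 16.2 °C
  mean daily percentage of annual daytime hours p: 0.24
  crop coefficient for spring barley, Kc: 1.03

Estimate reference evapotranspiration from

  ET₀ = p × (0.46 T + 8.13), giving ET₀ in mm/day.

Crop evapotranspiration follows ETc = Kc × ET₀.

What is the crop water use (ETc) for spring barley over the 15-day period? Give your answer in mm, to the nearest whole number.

ET₀ = 0.24 × (0.46 × 16.2 + 8.13) = 0.24 × 15.582 = 3.7397 mm/d
ETc = Kc × ET₀ = 1.03 × 3.7397 = 3.8519 mm/d
Over 15 days: 3.8519 × 15 = 57.779 mm

58 mm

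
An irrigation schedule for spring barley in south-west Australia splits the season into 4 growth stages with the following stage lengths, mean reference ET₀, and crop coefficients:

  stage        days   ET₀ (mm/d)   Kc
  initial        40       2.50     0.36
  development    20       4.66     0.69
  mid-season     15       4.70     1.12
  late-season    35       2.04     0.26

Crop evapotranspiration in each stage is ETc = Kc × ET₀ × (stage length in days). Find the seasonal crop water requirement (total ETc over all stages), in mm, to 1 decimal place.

initial: 0.36 × 2.50 × 40 = 36.00 mm
development: 0.69 × 4.66 × 20 = 64.31 mm
mid-season: 1.12 × 4.70 × 15 = 78.96 mm
late-season: 0.26 × 2.04 × 35 = 18.56 mm
Seasonal total = 197.83 mm

197.8 mm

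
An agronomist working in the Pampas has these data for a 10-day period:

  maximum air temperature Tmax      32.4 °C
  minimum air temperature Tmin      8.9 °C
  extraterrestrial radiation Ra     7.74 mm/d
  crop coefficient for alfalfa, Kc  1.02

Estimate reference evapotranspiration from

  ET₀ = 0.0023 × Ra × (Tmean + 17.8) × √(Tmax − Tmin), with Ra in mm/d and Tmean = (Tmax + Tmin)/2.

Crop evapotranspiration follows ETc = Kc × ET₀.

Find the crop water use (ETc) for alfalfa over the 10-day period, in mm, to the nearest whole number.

Tmean = (32.4 + 8.9)/2 = 20.65 °C
ET₀ = 0.0023 × 7.74 × (20.65 + 17.8) × √23.5 = 0.0023 × 7.74 × 38.45 × 4.8477 = 3.3182 mm/d
ETc = Kc × ET₀ = 1.02 × 3.3182 = 3.3846 mm/d
Over 10 days: 3.3846 × 10 = 33.846 mm

34 mm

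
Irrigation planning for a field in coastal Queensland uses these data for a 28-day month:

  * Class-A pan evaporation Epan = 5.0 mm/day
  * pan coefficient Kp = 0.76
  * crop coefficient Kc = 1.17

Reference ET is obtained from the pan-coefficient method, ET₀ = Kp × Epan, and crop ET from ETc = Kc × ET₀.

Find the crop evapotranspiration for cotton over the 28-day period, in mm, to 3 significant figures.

124 mm

ET₀ = 0.76 × 5.0 = 3.8000 mm/d
ETc = Kc × ET₀ = 1.17 × 3.8000 = 4.4460 mm/d
Over 28 days: 4.4460 × 28 = 124.488 mm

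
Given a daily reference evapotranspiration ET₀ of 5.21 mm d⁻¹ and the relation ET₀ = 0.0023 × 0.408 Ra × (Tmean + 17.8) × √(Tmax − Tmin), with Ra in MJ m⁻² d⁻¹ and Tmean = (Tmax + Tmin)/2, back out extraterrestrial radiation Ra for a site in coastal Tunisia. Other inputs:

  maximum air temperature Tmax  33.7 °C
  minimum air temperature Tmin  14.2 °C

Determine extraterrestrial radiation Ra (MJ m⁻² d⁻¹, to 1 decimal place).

Tmean = (33.7+14.2)/2 = 23.95 °C; ΔT = 19.5
Ra = ET₀ / [0.0023 × 0.408 × (Tmean+17.8) × √ΔT]
   = 5.21 / (0.0023 × 0.408 × 41.75 × 4.4159) = 30.114 MJ m⁻² d⁻¹

30.1 MJ m⁻² d⁻¹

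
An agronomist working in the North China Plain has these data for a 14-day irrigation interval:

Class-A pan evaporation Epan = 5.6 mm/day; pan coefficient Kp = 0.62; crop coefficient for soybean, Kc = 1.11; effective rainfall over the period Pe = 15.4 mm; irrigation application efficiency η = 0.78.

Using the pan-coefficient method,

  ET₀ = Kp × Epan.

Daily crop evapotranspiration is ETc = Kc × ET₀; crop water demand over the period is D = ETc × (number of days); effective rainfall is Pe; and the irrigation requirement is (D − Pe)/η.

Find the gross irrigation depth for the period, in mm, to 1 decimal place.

ET₀ = 0.62 × 5.6 = 3.4720 mm/d
ETc = Kc × ET₀ = 1.11 × 3.4720 = 3.8539 mm/d
Crop demand D = ETc × 14 d = 3.8539 × 14 = 53.955 mm
D − Pe = 53.955 − 15.4 = 38.555 mm
Gross irrigation = 38.555 / 0.78 = 49.429 mm

49.4 mm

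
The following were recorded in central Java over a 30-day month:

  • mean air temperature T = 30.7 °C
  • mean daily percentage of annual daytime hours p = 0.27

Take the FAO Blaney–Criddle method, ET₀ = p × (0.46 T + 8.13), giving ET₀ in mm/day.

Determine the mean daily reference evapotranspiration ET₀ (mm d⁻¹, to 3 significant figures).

6.01 mm d⁻¹

ET₀ = 0.27 × (0.46 × 30.7 + 8.13) = 0.27 × 22.252 = 6.0080 mm/d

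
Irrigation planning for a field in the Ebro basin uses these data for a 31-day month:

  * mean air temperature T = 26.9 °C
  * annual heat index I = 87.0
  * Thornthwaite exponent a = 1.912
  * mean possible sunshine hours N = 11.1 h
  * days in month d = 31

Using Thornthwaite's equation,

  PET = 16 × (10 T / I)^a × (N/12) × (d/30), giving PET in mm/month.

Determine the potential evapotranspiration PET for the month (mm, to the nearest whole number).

10T/I = 10 × 26.9 / 87.0 = 3.0920
(10T/I)^a = 3.0920^1.912 = 8.6564
Uncorrected PET = 16 × 8.6564 = 138.502 mm
Correction = (N/12)(d/30) = (11.1/12)(31/30) = 0.9558
PET = 138.502 × 0.9558 = 132.380 mm/month

132 mm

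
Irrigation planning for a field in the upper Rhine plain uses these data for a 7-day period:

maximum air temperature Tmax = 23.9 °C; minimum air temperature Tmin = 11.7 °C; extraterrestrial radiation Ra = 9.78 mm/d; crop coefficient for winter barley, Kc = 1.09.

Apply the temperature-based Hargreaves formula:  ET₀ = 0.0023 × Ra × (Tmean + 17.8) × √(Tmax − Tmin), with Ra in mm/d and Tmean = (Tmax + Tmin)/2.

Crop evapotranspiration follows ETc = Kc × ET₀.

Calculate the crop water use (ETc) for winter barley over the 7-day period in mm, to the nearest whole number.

21 mm

Tmean = (23.9 + 11.7)/2 = 17.80 °C
ET₀ = 0.0023 × 9.78 × (17.80 + 17.8) × √12.2 = 0.0023 × 9.78 × 35.60 × 3.4928 = 2.7970 mm/d
ETc = Kc × ET₀ = 1.09 × 2.7970 = 3.0487 mm/d
Over 7 days: 3.0487 × 7 = 21.341 mm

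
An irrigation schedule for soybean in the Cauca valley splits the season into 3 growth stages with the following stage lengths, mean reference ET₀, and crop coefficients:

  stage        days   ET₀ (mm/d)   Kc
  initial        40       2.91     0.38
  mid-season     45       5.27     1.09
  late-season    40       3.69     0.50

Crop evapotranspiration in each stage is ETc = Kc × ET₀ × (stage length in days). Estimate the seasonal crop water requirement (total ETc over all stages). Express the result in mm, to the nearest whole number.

initial: 0.38 × 2.91 × 40 = 44.23 mm
mid-season: 1.09 × 5.27 × 45 = 258.49 mm
late-season: 0.50 × 3.69 × 40 = 73.80 mm
Seasonal total = 376.52 mm

377 mm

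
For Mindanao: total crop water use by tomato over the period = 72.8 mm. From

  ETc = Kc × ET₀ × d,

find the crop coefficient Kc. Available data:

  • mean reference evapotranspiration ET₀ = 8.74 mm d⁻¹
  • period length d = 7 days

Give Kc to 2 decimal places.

1.19

ETc = Kc × ET₀ × d  ⇒  Kc = ETc / (ET₀ × d)
Kc = 72.8 / (8.74 × 7) = 72.8 / 61.18 = 1.1899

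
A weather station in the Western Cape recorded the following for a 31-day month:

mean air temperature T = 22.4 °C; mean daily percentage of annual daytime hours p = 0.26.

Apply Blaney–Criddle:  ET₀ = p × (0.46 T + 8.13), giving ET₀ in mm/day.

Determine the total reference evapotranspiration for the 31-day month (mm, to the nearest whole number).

ET₀ = 0.26 × (0.46 × 22.4 + 8.13) = 0.26 × 18.434 = 4.7928 mm/d
Monthly total = 4.7928 × 31 = 148.577 mm

149 mm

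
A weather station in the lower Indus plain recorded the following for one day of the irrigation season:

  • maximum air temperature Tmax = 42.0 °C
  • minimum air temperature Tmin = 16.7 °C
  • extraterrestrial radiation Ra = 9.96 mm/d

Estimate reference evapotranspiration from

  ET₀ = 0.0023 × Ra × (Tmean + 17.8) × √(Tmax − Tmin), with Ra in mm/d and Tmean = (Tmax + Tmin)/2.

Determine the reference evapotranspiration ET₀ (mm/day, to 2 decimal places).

5.43 mm/day

Tmean = (42.0 + 16.7)/2 = 29.35 °C
ET₀ = 0.0023 × 9.96 × (29.35 + 17.8) × √25.3 = 0.0023 × 9.96 × 47.15 × 5.0299 = 5.4329 mm/d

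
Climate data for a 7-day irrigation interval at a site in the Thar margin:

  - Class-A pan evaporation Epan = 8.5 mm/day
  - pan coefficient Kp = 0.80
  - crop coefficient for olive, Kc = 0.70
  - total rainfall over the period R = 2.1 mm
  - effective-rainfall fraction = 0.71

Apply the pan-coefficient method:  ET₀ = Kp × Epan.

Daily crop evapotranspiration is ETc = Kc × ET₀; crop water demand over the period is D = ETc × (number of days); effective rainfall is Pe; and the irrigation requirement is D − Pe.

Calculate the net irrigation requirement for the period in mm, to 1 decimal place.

ET₀ = 0.80 × 8.5 = 6.8000 mm/d
ETc = Kc × ET₀ = 0.70 × 6.8000 = 4.7600 mm/d
Crop demand D = ETc × 7 d = 4.7600 × 7 = 33.320 mm
Pe = 0.71 × 2.1 = 1.491 mm
D − Pe = 33.320 − 1.491 = 31.829 mm

31.8 mm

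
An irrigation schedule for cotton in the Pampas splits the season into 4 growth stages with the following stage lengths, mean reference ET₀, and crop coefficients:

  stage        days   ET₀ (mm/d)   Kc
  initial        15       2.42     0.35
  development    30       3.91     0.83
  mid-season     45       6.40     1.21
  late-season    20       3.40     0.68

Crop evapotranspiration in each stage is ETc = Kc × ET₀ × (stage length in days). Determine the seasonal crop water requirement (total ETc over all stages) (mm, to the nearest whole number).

initial: 0.35 × 2.42 × 15 = 12.71 mm
development: 0.83 × 3.91 × 30 = 97.36 mm
mid-season: 1.21 × 6.40 × 45 = 348.48 mm
late-season: 0.68 × 3.40 × 20 = 46.24 mm
Seasonal total = 504.79 mm

505 mm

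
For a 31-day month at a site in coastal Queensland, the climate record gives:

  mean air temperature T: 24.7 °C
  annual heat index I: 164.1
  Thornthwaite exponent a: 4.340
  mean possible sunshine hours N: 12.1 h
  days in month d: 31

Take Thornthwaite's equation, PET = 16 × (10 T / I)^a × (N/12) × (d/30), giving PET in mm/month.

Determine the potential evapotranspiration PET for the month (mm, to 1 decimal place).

10T/I = 10 × 24.7 / 164.1 = 1.5052
(10T/I)^a = 1.5052^4.340 = 5.8987
Uncorrected PET = 16 × 5.8987 = 94.379 mm
Correction = (N/12)(d/30) = (12.1/12)(31/30) = 1.0419
PET = 94.379 × 1.0419 = 98.333 mm/month

98.3 mm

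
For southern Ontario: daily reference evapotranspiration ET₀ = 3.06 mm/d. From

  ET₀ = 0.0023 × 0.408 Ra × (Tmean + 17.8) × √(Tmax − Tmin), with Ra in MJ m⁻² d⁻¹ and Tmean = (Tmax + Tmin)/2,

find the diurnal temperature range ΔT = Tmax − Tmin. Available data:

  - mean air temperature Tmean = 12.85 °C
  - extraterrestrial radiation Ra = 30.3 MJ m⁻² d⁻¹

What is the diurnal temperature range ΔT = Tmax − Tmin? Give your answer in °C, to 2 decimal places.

12.33 °C

√ΔT = ET₀ / [0.0023 × 0.408 × Ra × (Tmean+17.8)] = 3.06 / (0.0023 × 12.3624 × 30.65) = 3.5112
ΔT = 3.5112² = 12.329 °C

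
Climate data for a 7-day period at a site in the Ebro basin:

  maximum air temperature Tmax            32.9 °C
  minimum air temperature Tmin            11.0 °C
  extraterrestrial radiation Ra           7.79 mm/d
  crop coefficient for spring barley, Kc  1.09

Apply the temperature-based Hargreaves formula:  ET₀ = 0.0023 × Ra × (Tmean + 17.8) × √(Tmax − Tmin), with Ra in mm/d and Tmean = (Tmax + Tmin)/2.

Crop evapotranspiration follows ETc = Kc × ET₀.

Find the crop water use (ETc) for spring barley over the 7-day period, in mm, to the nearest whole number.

Tmean = (32.9 + 11.0)/2 = 21.95 °C
ET₀ = 0.0023 × 7.79 × (21.95 + 17.8) × √21.9 = 0.0023 × 7.79 × 39.75 × 4.6797 = 3.3329 mm/d
ETc = Kc × ET₀ = 1.09 × 3.3329 = 3.6329 mm/d
Over 7 days: 3.6329 × 7 = 25.430 mm

25 mm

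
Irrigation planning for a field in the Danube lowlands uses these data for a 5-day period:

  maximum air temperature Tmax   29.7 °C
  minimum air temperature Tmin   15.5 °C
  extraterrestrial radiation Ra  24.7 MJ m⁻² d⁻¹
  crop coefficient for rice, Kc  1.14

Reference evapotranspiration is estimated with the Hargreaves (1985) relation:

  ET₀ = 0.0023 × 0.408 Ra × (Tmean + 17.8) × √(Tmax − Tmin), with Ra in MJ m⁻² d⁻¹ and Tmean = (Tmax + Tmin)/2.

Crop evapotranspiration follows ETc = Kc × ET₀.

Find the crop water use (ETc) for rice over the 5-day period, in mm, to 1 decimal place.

20.1 mm

Tmean = (29.7 + 15.5)/2 = 22.60 °C
0.408 Ra = 0.408 × 24.7 = 10.0776 mm/d equivalent
ET₀ = 0.0023 × 10.0776 × (22.60 + 17.8) × √14.2 = 0.0023 × 10.0776 × 40.40 × 3.7683 = 3.5287 mm/d
ETc = Kc × ET₀ = 1.14 × 3.5287 = 4.0227 mm/d
Over 5 days: 4.0227 × 5 = 20.114 mm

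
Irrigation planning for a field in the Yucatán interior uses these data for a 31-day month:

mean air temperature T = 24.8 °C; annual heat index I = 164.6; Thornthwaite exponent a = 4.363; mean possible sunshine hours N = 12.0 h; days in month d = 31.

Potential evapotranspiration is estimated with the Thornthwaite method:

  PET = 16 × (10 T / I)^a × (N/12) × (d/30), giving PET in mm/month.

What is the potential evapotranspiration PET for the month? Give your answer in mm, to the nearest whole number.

99 mm

10T/I = 10 × 24.8 / 164.6 = 1.5067
(10T/I)^a = 1.5067^4.363 = 5.9804
Uncorrected PET = 16 × 5.9804 = 95.686 mm
Correction = (N/12)(d/30) = (12.0/12)(31/30) = 1.0333
PET = 95.686 × 1.0333 = 98.872 mm/month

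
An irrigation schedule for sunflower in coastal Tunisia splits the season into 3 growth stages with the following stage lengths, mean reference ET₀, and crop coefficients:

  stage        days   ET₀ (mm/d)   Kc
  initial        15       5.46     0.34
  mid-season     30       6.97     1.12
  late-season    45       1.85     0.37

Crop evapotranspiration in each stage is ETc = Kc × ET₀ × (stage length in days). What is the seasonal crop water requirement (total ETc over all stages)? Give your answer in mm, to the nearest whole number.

293 mm

initial: 0.34 × 5.46 × 15 = 27.85 mm
mid-season: 1.12 × 6.97 × 30 = 234.19 mm
late-season: 0.37 × 1.85 × 45 = 30.80 mm
Seasonal total = 292.84 mm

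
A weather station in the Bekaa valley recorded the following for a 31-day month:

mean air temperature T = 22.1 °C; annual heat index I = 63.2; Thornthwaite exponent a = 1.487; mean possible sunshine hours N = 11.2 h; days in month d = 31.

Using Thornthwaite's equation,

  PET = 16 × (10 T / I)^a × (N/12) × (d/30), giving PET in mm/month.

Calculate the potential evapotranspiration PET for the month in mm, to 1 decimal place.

10T/I = 10 × 22.1 / 63.2 = 3.4968
(10T/I)^a = 3.4968^1.487 = 6.4334
Uncorrected PET = 16 × 6.4334 = 102.934 mm
Correction = (N/12)(d/30) = (11.2/12)(31/30) = 0.9644
PET = 102.934 × 0.9644 = 99.270 mm/month

99.3 mm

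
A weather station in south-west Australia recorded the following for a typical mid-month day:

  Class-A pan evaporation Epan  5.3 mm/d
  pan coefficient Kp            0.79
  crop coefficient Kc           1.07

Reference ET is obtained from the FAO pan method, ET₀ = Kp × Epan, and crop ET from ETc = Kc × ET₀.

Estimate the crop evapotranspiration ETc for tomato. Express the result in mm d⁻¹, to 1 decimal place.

ET₀ = 0.79 × 5.3 = 4.1870 mm/d
ETc = Kc × ET₀ = 1.07 × 4.1870 = 4.4801 mm/d

4.5 mm d⁻¹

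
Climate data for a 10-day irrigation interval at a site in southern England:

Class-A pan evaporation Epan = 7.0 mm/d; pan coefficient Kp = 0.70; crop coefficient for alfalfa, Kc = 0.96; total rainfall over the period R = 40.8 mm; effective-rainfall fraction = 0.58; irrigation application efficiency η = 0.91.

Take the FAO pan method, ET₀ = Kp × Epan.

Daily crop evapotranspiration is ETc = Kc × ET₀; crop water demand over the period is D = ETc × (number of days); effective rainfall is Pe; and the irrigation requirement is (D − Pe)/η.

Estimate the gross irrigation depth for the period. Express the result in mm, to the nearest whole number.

ET₀ = 0.70 × 7.0 = 4.9000 mm/d
ETc = Kc × ET₀ = 0.96 × 4.9000 = 4.7040 mm/d
Crop demand D = ETc × 10 d = 4.7040 × 10 = 47.040 mm
Pe = 0.58 × 40.8 = 23.664 mm
D − Pe = 47.040 − 23.664 = 23.376 mm
Gross irrigation = 23.376 / 0.91 = 25.688 mm

26 mm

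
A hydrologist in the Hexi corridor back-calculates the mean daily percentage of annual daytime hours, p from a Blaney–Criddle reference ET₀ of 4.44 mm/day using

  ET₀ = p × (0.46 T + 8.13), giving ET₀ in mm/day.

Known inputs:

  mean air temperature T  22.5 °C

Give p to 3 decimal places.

0.240

p = ET₀ / (0.46 T + 8.13) = 4.44 / (0.46 × 22.5 + 8.13) = 4.44 / 18.480 = 0.2403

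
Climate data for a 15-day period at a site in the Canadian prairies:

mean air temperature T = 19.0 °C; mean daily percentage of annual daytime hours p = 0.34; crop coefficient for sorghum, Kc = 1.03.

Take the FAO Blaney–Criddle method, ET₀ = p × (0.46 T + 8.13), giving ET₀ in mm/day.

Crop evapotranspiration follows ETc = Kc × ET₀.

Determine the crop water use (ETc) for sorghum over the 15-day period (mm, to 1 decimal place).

88.6 mm

ET₀ = 0.34 × (0.46 × 19.0 + 8.13) = 0.34 × 16.870 = 5.7358 mm/d
ETc = Kc × ET₀ = 1.03 × 5.7358 = 5.9079 mm/d
Over 15 days: 5.9079 × 15 = 88.619 mm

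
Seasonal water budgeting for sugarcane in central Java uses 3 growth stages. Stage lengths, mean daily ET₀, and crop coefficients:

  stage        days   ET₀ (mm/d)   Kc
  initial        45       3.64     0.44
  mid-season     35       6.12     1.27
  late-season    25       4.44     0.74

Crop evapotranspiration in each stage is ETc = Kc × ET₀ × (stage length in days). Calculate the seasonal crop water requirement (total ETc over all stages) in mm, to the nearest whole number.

426 mm

initial: 0.44 × 3.64 × 45 = 72.07 mm
mid-season: 1.27 × 6.12 × 35 = 272.03 mm
late-season: 0.74 × 4.44 × 25 = 82.14 mm
Seasonal total = 426.24 mm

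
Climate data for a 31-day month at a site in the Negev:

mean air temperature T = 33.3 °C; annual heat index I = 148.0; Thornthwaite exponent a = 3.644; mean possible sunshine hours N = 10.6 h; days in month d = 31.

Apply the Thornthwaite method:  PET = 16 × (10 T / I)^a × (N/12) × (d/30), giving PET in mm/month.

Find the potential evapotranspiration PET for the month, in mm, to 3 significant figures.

280 mm

10T/I = 10 × 33.3 / 148.0 = 2.2500
(10T/I)^a = 2.2500^3.644 = 19.2023
Uncorrected PET = 16 × 19.2023 = 307.237 mm
Correction = (N/12)(d/30) = (10.6/12)(31/30) = 0.9128
PET = 307.237 × 0.9128 = 280.446 mm/month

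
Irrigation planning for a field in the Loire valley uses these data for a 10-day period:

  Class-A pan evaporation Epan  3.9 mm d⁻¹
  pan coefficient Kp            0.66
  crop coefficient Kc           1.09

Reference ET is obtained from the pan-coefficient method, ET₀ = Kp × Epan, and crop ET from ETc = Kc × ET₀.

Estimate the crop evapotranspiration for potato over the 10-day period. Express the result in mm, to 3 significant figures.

28.1 mm

ET₀ = 0.66 × 3.9 = 2.5740 mm/d
ETc = Kc × ET₀ = 1.09 × 2.5740 = 2.8057 mm/d
Over 10 days: 2.8057 × 10 = 28.057 mm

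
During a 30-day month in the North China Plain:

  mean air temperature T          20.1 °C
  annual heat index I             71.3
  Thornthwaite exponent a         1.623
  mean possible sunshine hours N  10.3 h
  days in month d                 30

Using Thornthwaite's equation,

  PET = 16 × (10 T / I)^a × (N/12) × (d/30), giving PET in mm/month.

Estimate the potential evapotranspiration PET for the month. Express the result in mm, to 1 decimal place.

73.8 mm

10T/I = 10 × 20.1 / 71.3 = 2.8191
(10T/I)^a = 2.8191^1.623 = 5.3769
Uncorrected PET = 16 × 5.3769 = 86.030 mm
Correction = (N/12)(d/30) = (10.3/12)(30/30) = 0.8583
PET = 86.030 × 0.8583 = 73.840 mm/month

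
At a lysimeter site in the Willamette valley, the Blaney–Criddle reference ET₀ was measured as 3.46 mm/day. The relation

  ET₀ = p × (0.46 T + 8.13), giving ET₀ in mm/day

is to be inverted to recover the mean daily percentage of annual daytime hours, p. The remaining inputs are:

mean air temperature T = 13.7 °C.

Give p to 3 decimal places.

p = ET₀ / (0.46 T + 8.13) = 3.46 / (0.46 × 13.7 + 8.13) = 3.46 / 14.432 = 0.2397

0.240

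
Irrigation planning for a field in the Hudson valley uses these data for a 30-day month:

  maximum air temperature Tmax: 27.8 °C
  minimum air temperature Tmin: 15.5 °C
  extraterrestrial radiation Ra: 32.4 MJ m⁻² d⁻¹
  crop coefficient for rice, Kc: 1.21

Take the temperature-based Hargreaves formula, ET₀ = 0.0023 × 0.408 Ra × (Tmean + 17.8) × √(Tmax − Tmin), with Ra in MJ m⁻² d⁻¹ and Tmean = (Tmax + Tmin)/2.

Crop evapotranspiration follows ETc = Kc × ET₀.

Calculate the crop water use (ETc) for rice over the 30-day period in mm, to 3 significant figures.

153 mm

Tmean = (27.8 + 15.5)/2 = 21.65 °C
0.408 Ra = 0.408 × 32.4 = 13.2192 mm/d equivalent
ET₀ = 0.0023 × 13.2192 × (21.65 + 17.8) × √12.3 = 0.0023 × 13.2192 × 39.45 × 3.5071 = 4.2066 mm/d
ETc = Kc × ET₀ = 1.21 × 4.2066 = 5.0900 mm/d
Over 30 days: 5.0900 × 30 = 152.700 mm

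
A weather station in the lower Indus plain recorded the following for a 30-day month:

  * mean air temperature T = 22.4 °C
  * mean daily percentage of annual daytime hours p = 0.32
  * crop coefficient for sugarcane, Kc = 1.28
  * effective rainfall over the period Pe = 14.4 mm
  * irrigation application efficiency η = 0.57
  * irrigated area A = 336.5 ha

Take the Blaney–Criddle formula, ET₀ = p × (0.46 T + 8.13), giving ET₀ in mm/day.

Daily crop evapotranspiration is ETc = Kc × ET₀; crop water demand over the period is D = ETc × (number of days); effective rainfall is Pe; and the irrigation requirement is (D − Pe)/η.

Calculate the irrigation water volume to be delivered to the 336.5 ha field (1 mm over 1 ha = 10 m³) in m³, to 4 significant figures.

1252000 m³

ET₀ = 0.32 × (0.46 × 22.4 + 8.13) = 0.32 × 18.434 = 5.8989 mm/d
ETc = Kc × ET₀ = 1.28 × 5.8989 = 7.5506 mm/d
Crop demand D = ETc × 30 d = 7.5506 × 30 = 226.518 mm
D − Pe = 226.518 − 14.4 = 212.118 mm
Gross irrigation = 212.118 / 0.57 = 372.137 mm
Volume = 372.137 mm × 336.5 ha × 10 = 1252241.0 m³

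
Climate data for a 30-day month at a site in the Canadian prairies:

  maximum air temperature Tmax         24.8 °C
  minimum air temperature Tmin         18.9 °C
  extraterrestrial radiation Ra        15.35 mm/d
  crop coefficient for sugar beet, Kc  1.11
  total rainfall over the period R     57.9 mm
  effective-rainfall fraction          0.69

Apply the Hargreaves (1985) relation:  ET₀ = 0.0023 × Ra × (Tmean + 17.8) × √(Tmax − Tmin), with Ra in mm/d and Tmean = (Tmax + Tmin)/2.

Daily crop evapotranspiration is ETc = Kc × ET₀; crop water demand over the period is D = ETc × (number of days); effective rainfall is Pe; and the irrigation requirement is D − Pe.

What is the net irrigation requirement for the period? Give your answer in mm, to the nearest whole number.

73 mm

Tmean = (24.8 + 18.9)/2 = 21.85 °C
ET₀ = 0.0023 × 15.35 × (21.85 + 17.8) × √5.9 = 0.0023 × 15.35 × 39.65 × 2.4290 = 3.4002 mm/d
ETc = Kc × ET₀ = 1.11 × 3.4002 = 3.7742 mm/d
Crop demand D = ETc × 30 d = 3.7742 × 30 = 113.226 mm
Pe = 0.69 × 57.9 = 39.951 mm
D − Pe = 113.226 − 39.951 = 73.275 mm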